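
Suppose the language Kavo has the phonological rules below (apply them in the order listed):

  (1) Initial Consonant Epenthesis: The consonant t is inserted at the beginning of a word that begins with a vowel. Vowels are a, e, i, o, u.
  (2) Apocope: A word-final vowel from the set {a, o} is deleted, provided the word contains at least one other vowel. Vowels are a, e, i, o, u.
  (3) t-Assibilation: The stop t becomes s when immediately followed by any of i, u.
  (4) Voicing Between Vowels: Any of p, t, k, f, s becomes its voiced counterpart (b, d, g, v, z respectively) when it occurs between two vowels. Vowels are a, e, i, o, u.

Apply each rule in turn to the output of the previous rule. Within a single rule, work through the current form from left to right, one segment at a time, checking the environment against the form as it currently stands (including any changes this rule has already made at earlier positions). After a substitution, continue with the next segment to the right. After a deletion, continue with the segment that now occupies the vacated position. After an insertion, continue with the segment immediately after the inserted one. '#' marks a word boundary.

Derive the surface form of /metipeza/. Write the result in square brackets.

[mezibez]

(1) Initial Consonant Epenthesis: no change — [metipeza]
(2) Apocope: [metipeza] → [metipez]
(3) t-Assibilation: [metipez] → [mesipez]
(4) Voicing Between Vowels: [mesipez] → [mezibez]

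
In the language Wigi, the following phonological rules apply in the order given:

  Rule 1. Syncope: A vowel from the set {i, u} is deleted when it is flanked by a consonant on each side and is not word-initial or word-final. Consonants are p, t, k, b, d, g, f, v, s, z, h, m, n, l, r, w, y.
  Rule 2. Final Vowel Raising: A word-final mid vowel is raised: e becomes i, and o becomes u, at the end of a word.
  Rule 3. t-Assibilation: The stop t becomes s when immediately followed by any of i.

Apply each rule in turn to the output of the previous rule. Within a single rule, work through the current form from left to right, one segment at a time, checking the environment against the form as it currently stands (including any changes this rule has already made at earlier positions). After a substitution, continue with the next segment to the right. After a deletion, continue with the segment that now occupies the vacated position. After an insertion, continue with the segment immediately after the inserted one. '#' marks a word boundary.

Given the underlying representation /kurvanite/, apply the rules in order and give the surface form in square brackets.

[krvansi]

Rule 1 Syncope: [kurvanite] → [krvante]
Rule 2 Final Vowel Raising: [krvante] → [krvanti]
Rule 3 t-Assibilation: [krvanti] → [krvansi]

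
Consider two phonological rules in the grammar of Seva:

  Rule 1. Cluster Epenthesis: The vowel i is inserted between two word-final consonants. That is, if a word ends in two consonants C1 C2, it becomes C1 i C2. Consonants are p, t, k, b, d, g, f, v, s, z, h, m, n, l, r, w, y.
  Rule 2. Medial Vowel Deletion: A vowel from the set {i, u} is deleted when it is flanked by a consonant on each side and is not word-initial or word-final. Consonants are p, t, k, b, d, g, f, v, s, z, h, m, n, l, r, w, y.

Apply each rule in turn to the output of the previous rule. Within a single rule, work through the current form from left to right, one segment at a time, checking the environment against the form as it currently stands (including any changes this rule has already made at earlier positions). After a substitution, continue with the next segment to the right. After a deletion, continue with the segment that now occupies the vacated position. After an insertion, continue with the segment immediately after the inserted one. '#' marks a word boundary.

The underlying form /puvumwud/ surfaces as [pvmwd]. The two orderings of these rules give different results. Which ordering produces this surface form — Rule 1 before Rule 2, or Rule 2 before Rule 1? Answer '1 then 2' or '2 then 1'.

1 then 2

Order 1 then 2:
  1 Cluster Epenthesis: no change — [puvumwud]
  2 Medial Vowel Deletion: [puvumwud] → [pvmwd]
  result: [pvmwd]
Order 2 then 1:
  2 Medial Vowel Deletion: [puvumwud] → [pvmwd]
  1 Cluster Epenthesis: [pvmwd] → [pvmwid]
  result: [pvmwid]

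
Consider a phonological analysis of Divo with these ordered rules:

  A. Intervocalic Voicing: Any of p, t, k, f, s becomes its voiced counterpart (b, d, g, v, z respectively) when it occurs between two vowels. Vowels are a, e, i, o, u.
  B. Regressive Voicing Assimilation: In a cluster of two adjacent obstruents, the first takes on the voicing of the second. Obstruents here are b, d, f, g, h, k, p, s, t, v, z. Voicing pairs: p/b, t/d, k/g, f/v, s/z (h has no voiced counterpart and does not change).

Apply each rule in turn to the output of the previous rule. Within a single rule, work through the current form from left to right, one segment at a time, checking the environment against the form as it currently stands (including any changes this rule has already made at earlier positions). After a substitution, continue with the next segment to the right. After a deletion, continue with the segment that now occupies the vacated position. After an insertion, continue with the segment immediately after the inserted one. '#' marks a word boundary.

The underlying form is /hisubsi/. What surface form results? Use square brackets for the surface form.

A Intervocalic Voicing: [hisubsi] → [hizubsi]
B Regressive Voicing Assimilation: [hizubsi] → [hizupsi]

[hizupsi]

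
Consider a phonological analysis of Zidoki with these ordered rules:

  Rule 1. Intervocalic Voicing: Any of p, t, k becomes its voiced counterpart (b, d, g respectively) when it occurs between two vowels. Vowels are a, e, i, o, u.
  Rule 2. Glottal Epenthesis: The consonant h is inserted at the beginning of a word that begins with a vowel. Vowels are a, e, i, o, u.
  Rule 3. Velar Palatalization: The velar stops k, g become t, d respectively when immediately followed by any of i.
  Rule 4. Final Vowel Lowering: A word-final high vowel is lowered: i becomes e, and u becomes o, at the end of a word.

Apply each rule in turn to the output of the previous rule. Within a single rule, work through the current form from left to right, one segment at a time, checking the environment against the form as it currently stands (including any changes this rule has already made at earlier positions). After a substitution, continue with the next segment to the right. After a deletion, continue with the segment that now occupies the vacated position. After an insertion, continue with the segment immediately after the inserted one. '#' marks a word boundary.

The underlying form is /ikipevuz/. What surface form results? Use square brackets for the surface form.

Rule 1 Intervocalic Voicing: [ikipevuz] → [igibevuz]
Rule 2 Glottal Epenthesis: [igibevuz] → [higibevuz]
Rule 3 Velar Palatalization: [higibevuz] → [hidibevuz]
Rule 4 Final Vowel Lowering: no change — [hidibevuz]

[hidibevuz]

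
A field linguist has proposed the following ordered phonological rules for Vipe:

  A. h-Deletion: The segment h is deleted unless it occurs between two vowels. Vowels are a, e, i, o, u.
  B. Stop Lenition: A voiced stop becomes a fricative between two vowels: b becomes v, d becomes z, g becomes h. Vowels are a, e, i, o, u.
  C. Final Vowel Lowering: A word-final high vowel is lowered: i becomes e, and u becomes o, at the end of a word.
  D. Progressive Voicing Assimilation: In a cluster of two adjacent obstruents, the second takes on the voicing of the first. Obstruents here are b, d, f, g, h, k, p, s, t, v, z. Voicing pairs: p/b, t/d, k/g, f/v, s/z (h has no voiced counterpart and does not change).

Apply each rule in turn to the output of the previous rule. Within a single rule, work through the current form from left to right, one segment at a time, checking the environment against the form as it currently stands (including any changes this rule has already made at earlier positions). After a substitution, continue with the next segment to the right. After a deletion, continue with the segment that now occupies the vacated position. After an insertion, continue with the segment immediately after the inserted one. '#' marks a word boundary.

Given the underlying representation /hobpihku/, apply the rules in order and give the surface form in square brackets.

A h-Deletion: [hobpihku] → [obpiku]
B Stop Lenition: no change — [obpiku]
C Final Vowel Lowering: [obpiku] → [obpiko]
D Progressive Voicing Assimilation: [obpiko] → [obbiko]

[obbiko]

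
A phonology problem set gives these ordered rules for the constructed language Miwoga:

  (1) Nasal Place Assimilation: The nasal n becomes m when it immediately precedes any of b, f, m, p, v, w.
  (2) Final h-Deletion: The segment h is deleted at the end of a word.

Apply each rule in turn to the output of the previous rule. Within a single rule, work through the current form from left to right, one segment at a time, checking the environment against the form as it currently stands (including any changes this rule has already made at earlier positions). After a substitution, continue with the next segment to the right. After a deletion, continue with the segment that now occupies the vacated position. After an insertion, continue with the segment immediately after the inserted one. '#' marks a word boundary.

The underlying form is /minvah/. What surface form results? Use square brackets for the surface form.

[mimva]

(1) Nasal Place Assimilation: [minvah] → [mimvah]
(2) Final h-Deletion: [mimvah] → [mimva]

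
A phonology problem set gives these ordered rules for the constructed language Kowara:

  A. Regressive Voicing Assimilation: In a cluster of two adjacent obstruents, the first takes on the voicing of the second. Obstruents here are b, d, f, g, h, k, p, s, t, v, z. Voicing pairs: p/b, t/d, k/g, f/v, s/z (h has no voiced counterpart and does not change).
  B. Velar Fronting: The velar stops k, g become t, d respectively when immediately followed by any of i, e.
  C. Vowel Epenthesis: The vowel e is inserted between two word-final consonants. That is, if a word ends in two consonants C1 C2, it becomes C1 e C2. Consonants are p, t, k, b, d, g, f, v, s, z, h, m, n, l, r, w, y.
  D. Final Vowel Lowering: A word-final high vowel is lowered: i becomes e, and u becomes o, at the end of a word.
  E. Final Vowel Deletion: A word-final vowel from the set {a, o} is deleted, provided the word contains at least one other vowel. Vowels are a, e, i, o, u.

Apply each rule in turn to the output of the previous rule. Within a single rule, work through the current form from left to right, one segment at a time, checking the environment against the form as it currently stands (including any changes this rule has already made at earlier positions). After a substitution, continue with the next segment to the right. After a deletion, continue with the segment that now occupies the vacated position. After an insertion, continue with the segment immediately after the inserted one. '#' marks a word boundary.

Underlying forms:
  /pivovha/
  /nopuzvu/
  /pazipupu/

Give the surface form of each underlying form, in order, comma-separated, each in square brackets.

/pivovha/:
  A Regressive Voicing Assimilation: [pivovha] → [pivofha]
  B Velar Fronting: no change — [pivofha]
  C Vowel Epenthesis: no change — [pivofha]
  D Final Vowel Lowering: no change — [pivofha]
  E Final Vowel Deletion: [pivofha] → [pivofh]
/nopuzvu/:
  A Regressive Voicing Assimilation: no change — [nopuzvu]
  B Velar Fronting: no change — [nopuzvu]
  C Vowel Epenthesis: no change — [nopuzvu]
  D Final Vowel Lowering: [nopuzvu] → [nopuzvo]
  E Final Vowel Deletion: [nopuzvo] → [nopuzv]
/pazipupu/:
  A Regressive Voicing Assimilation: no change — [pazipupu]
  B Velar Fronting: no change — [pazipupu]
  C Vowel Epenthesis: no change — [pazipupu]
  D Final Vowel Lowering: [pazipupu] → [pazipupo]
  E Final Vowel Deletion: [pazipupo] → [pazipup]

[pivofh], [nopuzv], [pazipup]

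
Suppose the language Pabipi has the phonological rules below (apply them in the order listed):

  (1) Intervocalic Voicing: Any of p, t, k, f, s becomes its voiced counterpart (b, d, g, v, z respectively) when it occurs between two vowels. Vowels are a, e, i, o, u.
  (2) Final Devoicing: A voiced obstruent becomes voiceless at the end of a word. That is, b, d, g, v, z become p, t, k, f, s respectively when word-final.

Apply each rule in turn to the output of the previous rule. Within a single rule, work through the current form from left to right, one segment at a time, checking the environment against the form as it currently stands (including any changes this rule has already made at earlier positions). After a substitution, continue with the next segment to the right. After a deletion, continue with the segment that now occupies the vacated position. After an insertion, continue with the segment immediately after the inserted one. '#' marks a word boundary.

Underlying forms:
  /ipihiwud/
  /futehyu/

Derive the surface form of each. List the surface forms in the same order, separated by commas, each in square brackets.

/ipihiwud/:
  (1) Intervocalic Voicing: [ipihiwud] → [ibihiwud]
  (2) Final Devoicing: [ibihiwud] → [ibihiwut]
/futehyu/:
  (1) Intervocalic Voicing: [futehyu] → [fudehyu]
  (2) Final Devoicing: no change — [fudehyu]

[ibihiwut], [fudehyu]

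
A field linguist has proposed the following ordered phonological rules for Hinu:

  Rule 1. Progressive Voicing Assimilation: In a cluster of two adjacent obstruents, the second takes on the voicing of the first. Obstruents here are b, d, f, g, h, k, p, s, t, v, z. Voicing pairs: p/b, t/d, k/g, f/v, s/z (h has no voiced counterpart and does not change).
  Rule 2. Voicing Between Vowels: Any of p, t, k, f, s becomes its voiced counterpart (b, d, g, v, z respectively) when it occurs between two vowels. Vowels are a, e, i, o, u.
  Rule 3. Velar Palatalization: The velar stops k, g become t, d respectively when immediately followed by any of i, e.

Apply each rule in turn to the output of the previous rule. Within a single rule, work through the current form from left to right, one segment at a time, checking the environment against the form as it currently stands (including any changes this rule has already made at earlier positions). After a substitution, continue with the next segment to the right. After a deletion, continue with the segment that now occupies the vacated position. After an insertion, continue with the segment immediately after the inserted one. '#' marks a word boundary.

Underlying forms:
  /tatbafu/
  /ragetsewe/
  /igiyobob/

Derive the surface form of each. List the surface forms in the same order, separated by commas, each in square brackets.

[tatpavu], [radetsewe], [idiyobob]

/tatbafu/:
  Rule 1 Progressive Voicing Assimilation: [tatbafu] → [tatpafu]
  Rule 2 Voicing Between Vowels: [tatpafu] → [tatpavu]
  Rule 3 Velar Palatalization: no change — [tatpavu]
/ragetsewe/:
  Rule 1 Progressive Voicing Assimilation: no change — [ragetsewe]
  Rule 2 Voicing Between Vowels: no change — [ragetsewe]
  Rule 3 Velar Palatalization: [ragetsewe] → [radetsewe]
/igiyobob/:
  Rule 1 Progressive Voicing Assimilation: no change — [igiyobob]
  Rule 2 Voicing Between Vowels: no change — [igiyobob]
  Rule 3 Velar Palatalization: [igiyobob] → [idiyobob]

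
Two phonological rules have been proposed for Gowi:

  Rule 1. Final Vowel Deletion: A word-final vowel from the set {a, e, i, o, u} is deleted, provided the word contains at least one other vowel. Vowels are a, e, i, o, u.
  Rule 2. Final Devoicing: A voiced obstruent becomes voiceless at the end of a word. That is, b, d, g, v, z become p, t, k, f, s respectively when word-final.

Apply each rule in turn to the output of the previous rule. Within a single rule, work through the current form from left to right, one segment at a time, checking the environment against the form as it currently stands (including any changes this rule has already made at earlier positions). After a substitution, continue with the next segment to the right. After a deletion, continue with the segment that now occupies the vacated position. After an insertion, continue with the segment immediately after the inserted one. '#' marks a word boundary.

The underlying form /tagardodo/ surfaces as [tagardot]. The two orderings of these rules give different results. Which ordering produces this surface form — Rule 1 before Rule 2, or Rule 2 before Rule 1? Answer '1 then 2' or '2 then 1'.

1 then 2

Order 1 then 2:
  1 Final Vowel Deletion: [tagardodo] → [tagardod]
  2 Final Devoicing: [tagardod] → [tagardot]
  result: [tagardot]
Order 2 then 1:
  2 Final Devoicing: no change — [tagardodo]
  1 Final Vowel Deletion: [tagardodo] → [tagardod]
  result: [tagardod]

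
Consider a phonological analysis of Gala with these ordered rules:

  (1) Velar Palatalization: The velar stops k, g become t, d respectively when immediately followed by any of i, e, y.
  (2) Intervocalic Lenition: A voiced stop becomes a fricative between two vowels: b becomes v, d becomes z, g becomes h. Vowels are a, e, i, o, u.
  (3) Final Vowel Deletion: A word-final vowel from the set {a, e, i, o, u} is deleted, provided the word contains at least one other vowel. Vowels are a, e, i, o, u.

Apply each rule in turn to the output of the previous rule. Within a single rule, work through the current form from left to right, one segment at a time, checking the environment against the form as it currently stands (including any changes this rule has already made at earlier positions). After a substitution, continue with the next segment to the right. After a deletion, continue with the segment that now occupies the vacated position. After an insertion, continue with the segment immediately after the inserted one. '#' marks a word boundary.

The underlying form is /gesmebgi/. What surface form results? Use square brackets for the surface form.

[desmebd]

(1) Velar Palatalization: [gesmebgi] → [desmebdi]
(2) Intervocalic Lenition: no change — [desmebdi]
(3) Final Vowel Deletion: [desmebdi] → [desmebd]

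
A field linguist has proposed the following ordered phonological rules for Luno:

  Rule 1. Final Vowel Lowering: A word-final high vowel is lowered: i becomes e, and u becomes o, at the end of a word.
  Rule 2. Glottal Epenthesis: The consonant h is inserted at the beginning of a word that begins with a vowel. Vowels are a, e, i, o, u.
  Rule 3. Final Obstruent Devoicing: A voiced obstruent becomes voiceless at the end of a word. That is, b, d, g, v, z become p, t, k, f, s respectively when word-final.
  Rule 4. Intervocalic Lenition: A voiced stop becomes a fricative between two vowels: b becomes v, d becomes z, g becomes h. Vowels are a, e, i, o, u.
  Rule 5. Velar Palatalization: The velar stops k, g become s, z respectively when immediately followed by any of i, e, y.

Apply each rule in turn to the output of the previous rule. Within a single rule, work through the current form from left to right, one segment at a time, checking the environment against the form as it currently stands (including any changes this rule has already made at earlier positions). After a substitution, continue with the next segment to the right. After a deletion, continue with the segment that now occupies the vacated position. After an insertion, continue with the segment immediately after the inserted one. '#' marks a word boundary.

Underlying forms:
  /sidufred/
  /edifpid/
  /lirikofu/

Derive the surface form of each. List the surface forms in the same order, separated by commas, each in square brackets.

/sidufred/:
  Rule 1 Final Vowel Lowering: no change — [sidufred]
  Rule 2 Glottal Epenthesis: no change — [sidufred]
  Rule 3 Final Obstruent Devoicing: [sidufred] → [sidufret]
  Rule 4 Intervocalic Lenition: [sidufret] → [sizufret]
  Rule 5 Velar Palatalization: no change — [sizufret]
/edifpid/:
  Rule 1 Final Vowel Lowering: no change — [edifpid]
  Rule 2 Glottal Epenthesis: [edifpid] → [hedifpid]
  Rule 3 Final Obstruent Devoicing: [hedifpid] → [hedifpit]
  Rule 4 Intervocalic Lenition: [hedifpit] → [hezifpit]
  Rule 5 Velar Palatalization: no change — [hezifpit]
/lirikofu/:
  Rule 1 Final Vowel Lowering: [lirikofu] → [lirikofo]
  Rule 2 Glottal Epenthesis: no change — [lirikofo]
  Rule 3 Final Obstruent Devoicing: no change — [lirikofo]
  Rule 4 Intervocalic Lenition: no change — [lirikofo]
  Rule 5 Velar Palatalization: no change — [lirikofo]

[sizufret], [hezifpit], [lirikofo]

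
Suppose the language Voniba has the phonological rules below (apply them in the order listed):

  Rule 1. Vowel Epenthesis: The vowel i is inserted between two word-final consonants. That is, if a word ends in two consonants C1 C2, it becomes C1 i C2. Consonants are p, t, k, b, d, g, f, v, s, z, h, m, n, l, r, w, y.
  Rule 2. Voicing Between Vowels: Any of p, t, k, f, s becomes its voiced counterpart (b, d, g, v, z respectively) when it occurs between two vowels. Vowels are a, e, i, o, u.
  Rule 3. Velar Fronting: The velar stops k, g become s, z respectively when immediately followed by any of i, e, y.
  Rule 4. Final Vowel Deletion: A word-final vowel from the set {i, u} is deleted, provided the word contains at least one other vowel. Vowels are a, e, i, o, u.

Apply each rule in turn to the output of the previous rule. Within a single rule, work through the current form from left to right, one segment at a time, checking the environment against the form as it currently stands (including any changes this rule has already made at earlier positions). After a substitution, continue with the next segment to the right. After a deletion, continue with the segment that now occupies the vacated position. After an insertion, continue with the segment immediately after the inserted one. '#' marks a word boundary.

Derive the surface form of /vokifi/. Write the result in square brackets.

[voziv]

Rule 1 Vowel Epenthesis: no change — [vokifi]
Rule 2 Voicing Between Vowels: [vokifi] → [vogivi]
Rule 3 Velar Fronting: [vogivi] → [vozivi]
Rule 4 Final Vowel Deletion: [vozivi] → [voziv]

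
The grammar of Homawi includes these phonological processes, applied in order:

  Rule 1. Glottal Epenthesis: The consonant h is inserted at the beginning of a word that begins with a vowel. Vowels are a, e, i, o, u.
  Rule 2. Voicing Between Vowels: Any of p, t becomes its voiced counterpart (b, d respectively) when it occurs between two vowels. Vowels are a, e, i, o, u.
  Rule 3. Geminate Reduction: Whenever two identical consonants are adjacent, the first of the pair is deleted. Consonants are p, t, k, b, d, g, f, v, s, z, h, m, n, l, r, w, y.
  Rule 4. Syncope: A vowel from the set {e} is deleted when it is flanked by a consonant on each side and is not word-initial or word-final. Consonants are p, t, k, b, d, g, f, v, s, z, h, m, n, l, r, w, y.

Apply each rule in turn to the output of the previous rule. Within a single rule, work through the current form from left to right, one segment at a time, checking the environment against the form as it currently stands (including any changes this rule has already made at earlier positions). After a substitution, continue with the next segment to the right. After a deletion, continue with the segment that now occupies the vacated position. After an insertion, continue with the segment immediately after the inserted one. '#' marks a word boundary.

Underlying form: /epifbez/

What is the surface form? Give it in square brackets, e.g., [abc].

Rule 1 Glottal Epenthesis: [epifbez] → [hepifbez]
Rule 2 Voicing Between Vowels: [hepifbez] → [hebifbez]
Rule 3 Geminate Reduction: no change — [hebifbez]
Rule 4 Syncope: [hebifbez] → [hbifbz]

[hbifbz]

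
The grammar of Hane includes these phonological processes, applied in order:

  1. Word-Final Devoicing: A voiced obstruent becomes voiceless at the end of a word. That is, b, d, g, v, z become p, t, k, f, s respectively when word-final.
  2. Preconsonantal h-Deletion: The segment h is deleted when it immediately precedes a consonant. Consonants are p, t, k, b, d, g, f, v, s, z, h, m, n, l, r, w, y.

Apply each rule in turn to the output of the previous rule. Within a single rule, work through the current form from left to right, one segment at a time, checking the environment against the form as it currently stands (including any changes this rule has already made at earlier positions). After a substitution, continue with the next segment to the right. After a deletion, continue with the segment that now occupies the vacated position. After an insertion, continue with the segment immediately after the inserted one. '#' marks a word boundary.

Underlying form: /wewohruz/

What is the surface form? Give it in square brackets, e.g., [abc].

1 Word-Final Devoicing: [wewohruz] → [wewohrus]
2 Preconsonantal h-Deletion: [wewohrus] → [weworus]

[weworus]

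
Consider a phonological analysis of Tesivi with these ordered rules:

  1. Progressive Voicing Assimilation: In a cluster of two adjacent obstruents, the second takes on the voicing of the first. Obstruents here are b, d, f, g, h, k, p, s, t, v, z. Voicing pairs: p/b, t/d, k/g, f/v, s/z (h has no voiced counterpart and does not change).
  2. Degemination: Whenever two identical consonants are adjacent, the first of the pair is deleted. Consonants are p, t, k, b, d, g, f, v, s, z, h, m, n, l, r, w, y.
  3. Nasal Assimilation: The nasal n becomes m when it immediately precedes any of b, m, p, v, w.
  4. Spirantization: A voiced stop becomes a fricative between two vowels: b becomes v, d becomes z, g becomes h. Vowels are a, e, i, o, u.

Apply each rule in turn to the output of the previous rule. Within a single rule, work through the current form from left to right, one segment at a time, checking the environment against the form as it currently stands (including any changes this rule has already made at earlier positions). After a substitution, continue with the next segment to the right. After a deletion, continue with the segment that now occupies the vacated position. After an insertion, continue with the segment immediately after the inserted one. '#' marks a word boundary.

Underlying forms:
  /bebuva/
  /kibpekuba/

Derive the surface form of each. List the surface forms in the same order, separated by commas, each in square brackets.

[bevuva], [kivekuva]

/bebuva/:
  1 Progressive Voicing Assimilation: no change — [bebuva]
  2 Degemination: no change — [bebuva]
  3 Nasal Assimilation: no change — [bebuva]
  4 Spirantization: [bebuva] → [bevuva]
/kibpekuba/:
  1 Progressive Voicing Assimilation: [kibpekuba] → [kibbekuba]
  2 Degemination: [kibbekuba] → [kibekuba]
  3 Nasal Assimilation: no change — [kibekuba]
  4 Spirantization: [kibekuba] → [kivekuva]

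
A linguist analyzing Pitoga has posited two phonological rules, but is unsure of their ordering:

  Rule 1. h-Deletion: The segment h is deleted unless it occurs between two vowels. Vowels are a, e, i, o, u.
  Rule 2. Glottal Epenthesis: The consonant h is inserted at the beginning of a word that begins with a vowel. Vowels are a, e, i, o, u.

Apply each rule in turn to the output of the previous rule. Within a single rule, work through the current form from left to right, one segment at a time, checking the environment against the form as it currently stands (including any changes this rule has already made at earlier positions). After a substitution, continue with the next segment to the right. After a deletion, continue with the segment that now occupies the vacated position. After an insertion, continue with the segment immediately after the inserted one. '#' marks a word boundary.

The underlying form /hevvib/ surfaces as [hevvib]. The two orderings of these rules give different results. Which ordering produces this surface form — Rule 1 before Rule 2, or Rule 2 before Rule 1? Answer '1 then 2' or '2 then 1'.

1 then 2

Order 1 then 2:
  1 h-Deletion: [hevvib] → [evvib]
  2 Glottal Epenthesis: [evvib] → [hevvib]
  result: [hevvib]
Order 2 then 1:
  2 Glottal Epenthesis: no change — [hevvib]
  1 h-Deletion: [hevvib] → [evvib]
  result: [evvib]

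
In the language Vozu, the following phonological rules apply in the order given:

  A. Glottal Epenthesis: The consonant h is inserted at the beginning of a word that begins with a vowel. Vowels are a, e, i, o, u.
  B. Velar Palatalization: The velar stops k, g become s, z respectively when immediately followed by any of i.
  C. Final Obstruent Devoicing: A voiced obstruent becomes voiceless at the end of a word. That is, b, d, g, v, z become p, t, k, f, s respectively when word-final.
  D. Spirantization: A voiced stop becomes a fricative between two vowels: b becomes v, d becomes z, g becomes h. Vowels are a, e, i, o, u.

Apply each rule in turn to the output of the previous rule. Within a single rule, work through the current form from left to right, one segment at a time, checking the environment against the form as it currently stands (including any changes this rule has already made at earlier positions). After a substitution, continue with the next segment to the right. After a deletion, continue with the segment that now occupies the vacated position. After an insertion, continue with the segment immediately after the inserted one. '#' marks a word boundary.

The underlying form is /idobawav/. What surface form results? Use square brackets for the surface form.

[hizovawaf]

A Glottal Epenthesis: [idobawav] → [hidobawav]
B Velar Palatalization: no change — [hidobawav]
C Final Obstruent Devoicing: [hidobawav] → [hidobawaf]
D Spirantization: [hidobawaf] → [hizovawaf]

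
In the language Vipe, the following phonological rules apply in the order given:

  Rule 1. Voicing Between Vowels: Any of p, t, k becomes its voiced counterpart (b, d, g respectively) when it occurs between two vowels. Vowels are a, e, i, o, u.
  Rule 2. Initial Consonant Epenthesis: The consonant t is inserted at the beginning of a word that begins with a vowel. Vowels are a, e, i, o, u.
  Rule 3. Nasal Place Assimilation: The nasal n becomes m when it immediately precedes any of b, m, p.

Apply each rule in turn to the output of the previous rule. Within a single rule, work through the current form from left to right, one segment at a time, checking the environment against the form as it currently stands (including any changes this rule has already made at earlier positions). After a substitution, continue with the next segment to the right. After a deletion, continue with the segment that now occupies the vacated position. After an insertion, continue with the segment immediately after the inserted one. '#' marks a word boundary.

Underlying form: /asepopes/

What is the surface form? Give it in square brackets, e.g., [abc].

Rule 1 Voicing Between Vowels: [asepopes] → [asebobes]
Rule 2 Initial Consonant Epenthesis: [asebobes] → [tasebobes]
Rule 3 Nasal Place Assimilation: no change — [tasebobes]

[tasebobes]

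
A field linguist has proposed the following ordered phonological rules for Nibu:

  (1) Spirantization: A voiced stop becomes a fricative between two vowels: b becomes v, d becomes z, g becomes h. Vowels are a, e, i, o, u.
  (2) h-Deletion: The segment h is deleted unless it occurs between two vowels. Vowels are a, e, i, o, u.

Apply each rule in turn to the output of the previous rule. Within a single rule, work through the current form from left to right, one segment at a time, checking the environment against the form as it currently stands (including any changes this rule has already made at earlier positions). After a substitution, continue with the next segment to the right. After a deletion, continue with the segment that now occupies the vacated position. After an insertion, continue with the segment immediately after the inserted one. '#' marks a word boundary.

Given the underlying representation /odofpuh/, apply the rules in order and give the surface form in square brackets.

[ozofpu]

(1) Spirantization: [odofpuh] → [ozofpuh]
(2) h-Deletion: [ozofpuh] → [ozofpu]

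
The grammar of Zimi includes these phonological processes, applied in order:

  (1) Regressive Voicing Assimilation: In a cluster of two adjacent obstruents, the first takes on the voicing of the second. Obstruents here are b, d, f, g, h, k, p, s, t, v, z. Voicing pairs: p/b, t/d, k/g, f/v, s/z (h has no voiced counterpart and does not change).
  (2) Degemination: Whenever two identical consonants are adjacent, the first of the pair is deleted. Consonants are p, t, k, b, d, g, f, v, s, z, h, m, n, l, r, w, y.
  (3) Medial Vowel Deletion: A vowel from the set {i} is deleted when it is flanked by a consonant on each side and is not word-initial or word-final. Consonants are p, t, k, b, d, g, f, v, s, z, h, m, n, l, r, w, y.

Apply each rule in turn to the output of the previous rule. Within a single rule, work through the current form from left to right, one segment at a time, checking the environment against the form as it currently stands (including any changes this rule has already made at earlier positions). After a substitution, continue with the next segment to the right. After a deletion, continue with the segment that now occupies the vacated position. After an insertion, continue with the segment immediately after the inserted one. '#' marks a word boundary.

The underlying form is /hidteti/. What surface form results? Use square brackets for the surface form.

[hteti]

(1) Regressive Voicing Assimilation: [hidteti] → [hitteti]
(2) Degemination: [hitteti] → [hiteti]
(3) Medial Vowel Deletion: [hiteti] → [hteti]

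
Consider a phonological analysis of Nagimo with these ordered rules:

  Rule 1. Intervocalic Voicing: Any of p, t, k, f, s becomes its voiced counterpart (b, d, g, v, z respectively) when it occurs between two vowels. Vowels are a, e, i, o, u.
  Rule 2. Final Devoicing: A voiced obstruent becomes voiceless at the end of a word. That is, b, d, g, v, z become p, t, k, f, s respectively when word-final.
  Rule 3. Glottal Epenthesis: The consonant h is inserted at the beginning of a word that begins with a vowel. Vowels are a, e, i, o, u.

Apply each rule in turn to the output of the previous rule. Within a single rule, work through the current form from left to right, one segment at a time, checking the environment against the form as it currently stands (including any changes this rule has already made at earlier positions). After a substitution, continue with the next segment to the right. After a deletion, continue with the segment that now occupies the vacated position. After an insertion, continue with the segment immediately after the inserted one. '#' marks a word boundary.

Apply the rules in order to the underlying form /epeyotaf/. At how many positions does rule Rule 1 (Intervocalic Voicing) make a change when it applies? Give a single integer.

Rule 1 Intervocalic Voicing: [epeyotaf] → [ebeyodaf]
Rule 2 Final Devoicing: no change — [ebeyodaf]
Rule 3 Glottal Epenthesis: [ebeyodaf] → [hebeyodaf]
Rule Rule 1 changed 2 position(s).

2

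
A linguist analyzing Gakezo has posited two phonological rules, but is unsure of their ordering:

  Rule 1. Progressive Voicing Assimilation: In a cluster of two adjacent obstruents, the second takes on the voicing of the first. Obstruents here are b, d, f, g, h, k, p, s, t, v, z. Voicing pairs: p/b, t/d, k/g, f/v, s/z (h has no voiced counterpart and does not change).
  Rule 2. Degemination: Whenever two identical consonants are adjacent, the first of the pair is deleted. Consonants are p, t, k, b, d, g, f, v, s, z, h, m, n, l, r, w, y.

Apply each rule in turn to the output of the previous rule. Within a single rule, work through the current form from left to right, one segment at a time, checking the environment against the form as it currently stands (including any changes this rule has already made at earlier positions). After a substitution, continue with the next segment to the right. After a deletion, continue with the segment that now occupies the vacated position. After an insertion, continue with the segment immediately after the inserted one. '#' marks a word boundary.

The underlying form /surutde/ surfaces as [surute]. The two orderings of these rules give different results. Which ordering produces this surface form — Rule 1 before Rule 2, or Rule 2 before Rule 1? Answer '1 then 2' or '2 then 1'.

Order 1 then 2:
  1 Progressive Voicing Assimilation: [surutde] → [surutte]
  2 Degemination: [surutte] → [surute]
  result: [surute]
Order 2 then 1:
  2 Degemination: no change — [surutde]
  1 Progressive Voicing Assimilation: [surutde] → [surutte]
  result: [surutte]

1 then 2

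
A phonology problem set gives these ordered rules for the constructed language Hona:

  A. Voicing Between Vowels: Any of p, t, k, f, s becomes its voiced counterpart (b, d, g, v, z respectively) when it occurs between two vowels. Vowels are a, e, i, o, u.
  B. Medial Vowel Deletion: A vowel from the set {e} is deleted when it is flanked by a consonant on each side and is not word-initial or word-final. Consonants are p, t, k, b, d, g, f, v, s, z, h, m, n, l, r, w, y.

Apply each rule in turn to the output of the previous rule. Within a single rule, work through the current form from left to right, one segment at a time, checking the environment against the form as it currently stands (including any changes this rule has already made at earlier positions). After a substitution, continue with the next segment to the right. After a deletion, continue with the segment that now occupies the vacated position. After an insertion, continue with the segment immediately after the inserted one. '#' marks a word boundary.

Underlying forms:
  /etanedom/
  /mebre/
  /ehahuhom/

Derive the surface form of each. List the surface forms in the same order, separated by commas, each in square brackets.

/etanedom/:
  A Voicing Between Vowels: [etanedom] → [edanedom]
  B Medial Vowel Deletion: [edanedom] → [edandom]
/mebre/:
  A Voicing Between Vowels: no change — [mebre]
  B Medial Vowel Deletion: [mebre] → [mbre]
/ehahuhom/:
  A Voicing Between Vowels: no change — [ehahuhom]
  B Medial Vowel Deletion: no change — [ehahuhom]

[edandom], [mbre], [ehahuhom]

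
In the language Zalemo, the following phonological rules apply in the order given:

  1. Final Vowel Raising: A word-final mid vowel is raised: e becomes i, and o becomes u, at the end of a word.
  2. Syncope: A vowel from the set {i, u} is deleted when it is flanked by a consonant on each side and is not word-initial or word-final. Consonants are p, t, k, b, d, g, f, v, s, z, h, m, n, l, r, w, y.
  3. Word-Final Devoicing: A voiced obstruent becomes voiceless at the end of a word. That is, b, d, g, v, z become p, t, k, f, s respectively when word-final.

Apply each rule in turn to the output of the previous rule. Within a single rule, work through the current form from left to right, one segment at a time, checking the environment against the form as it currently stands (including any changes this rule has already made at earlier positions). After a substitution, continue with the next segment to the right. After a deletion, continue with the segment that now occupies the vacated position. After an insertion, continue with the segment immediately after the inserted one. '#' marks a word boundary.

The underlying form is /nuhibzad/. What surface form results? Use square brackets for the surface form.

[nhbzat]

1 Final Vowel Raising: no change — [nuhibzad]
2 Syncope: [nuhibzad] → [nhbzad]
3 Word-Final Devoicing: [nhbzad] → [nhbzat]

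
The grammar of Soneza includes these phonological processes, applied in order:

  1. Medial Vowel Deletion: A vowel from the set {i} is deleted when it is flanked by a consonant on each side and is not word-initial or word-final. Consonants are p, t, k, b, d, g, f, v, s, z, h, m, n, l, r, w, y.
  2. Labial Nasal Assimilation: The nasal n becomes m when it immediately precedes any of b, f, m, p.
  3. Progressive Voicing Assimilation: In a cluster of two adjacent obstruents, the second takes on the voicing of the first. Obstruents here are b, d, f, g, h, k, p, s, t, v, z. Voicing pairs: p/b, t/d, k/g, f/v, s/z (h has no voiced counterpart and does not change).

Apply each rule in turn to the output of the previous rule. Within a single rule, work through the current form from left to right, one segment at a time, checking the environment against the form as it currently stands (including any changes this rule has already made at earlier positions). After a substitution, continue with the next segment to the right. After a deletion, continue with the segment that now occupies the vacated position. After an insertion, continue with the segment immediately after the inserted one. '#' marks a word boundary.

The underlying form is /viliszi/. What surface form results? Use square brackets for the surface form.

[vlssi]

1 Medial Vowel Deletion: [viliszi] → [vlszi]
2 Labial Nasal Assimilation: no change — [vlszi]
3 Progressive Voicing Assimilation: [vlszi] → [vlssi]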